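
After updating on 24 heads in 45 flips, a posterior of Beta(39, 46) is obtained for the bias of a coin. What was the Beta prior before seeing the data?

Beta is conjugate to the binomial likelihood: posterior = Beta(α+s, β+f).
Subtract the data counts: 39−24=15, 46−21=25.

Beta(15, 25)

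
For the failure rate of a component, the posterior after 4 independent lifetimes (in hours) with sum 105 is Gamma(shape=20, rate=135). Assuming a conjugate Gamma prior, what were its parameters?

Gamma(shape=16, rate=30)

For an exponential likelihood with a Gamma(α, β) prior on the rate, n observations with total T give posterior Gamma(α+n, β+T).
So α = 20 − 4 = 16 and β = 135 − 105 = 30.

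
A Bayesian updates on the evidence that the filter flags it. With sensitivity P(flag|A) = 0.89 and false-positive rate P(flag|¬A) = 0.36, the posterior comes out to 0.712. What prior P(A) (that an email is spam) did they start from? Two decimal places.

P(A) = 0.50

Bayes' rule in odds form gives O(A|E) = O(A)·[P(E|A)/P(E|¬A)], hence O(A) = O(A|E)/LR.
Posterior odds = 0.712/(1−0.712) = 2.4722. LR = 0.89/0.36 = 2.4722.
Prior odds = 2.4722/2.4722 = 1.0000, so P(A) = 1.0000/(1+1.0000) ≈ 0.50.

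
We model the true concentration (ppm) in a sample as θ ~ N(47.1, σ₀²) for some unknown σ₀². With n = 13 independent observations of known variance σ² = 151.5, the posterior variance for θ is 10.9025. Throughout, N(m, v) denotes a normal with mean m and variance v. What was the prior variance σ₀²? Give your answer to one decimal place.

Posterior precision equals prior precision plus data precision: 1/σ_n² = 1/σ₀² + n/σ².
So 1/σ₀² = 1/10.9025 − 13/151.5 = 0.091722 − 0.085809 = 0.005913.
Hence σ₀² = 1/0.005913 ≈ 169.1.

σ₀² = 169.1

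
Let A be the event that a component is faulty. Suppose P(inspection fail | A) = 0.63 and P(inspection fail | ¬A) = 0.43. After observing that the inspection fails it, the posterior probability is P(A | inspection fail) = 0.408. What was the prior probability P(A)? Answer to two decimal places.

P(A) = 0.32

Bayes' rule in odds form gives O(A|E) = O(A)·[P(E|A)/P(E|¬A)], hence O(A) = O(A|E)/LR.
Posterior odds = 0.408/(1−0.408) = 0.6892. LR = 0.63/0.43 = 1.4651.
Prior odds = 0.6892/1.4651 = 0.4704, so P(A) = 0.4704/(1+0.4704) ≈ 0.32.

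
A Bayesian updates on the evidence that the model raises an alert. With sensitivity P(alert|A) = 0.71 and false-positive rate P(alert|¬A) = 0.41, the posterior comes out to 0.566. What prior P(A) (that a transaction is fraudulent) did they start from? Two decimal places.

P(A) = 0.43

Bayes' rule in odds form gives O(A|E) = O(A)·[P(E|A)/P(E|¬A)], hence O(A) = O(A|E)/LR.
Posterior odds = 0.566/(1−0.566) = 1.3041. LR = 0.71/0.41 = 1.7317.
Prior odds = 1.3041/1.7317 = 0.7531, so P(A) = 0.7531/(1+0.7531) ≈ 0.43.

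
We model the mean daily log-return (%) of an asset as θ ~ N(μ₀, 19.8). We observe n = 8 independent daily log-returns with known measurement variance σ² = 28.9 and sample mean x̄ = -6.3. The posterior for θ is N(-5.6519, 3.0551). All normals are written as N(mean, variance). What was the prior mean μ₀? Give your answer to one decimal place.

With known observation variance, the Normal–Normal posterior has precision τ_n = τ₀ + n/σ² and mean μ_n = (τ₀μ₀ + (n/σ²)x̄)/τ_n.
Here τ₀ = 1/19.8 = 0.050505 and τ_data = 8/28.9 = 0.276817, so τ_n = 0.327322.
Rearranging for μ₀: μ₀ = (μ_n·τ_n − τ_data·x̄)/τ₀ = (-5.6519·0.327322 − 0.276817·-6.3) / 0.050505 = -0.106044/0.050505 ≈ -2.1.

μ₀ = -2.1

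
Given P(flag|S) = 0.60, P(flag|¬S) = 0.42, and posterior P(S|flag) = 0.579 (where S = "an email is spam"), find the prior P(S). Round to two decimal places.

P(S) = 0.49

Bayes' rule in odds form gives O(S|E) = O(S)·[P(E|S)/P(E|¬S)], hence O(S) = O(S|E)/LR.
Posterior odds = 0.579/(1−0.579) = 1.3753. LR = 0.60/0.42 = 1.4286.
Prior odds = 1.3753/1.4286 = 0.9627, so P(S) = 0.9627/(1+0.9627) ≈ 0.49.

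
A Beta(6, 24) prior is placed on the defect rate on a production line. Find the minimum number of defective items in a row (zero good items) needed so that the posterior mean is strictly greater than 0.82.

k = 104

After k defective items and 0 good items the posterior is Beta(6+k, 24), with mean (6+k)/(6+24+k).
Set (6+k)/(30+k) > 0.82 and solve: k > (0.82·30 − 6)/(1 − 0.82) = 103.333.
The smallest integer exceeding 103.333 is 104.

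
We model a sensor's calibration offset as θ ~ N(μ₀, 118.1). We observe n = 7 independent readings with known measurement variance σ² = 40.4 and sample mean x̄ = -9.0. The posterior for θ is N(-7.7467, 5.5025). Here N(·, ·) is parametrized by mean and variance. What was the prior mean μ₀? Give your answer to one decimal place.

μ₀ = 17.9

The posterior mean is a precision-weighted average: μ_n = (τ₀μ₀ + τ_data·x̄)/(τ₀+τ_data), with τ₀=1/σ₀² and τ_data=n/σ².
Here τ₀ = 1/118.1 = 0.008467 and τ_data = 7/40.4 = 0.173267, so τ_n = 0.181734.
Rearranging for μ₀: μ₀ = (μ_n·τ_n − τ_data·x̄)/τ₀ = (-7.7467·0.181734 − 0.173267·-9.0) / 0.008467 = 0.151564/0.008467 ≈ 17.9.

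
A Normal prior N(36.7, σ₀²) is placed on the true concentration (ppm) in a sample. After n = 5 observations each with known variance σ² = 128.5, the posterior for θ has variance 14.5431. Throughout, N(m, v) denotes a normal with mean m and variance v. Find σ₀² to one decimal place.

σ₀² = 33.5

For the Normal–Normal model with known σ², precisions add: τ_n = τ₀ + n/σ².
So 1/σ₀² = 1/14.5431 − 5/128.5 = 0.068761 − 0.038911 = 0.029850.
Hence σ₀² = 1/0.029850 ≈ 33.5.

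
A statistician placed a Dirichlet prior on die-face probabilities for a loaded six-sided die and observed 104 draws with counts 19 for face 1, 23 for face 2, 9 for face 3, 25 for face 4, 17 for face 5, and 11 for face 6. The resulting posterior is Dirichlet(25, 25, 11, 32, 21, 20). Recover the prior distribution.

Dirichlet(6, 2, 2, 7, 4, 9)

For a Dirichlet(α) prior with multinomial counts c, the posterior is Dirichlet(α + c) componentwise.
Subtract each count from the matching posterior parameter: 25−19=6, 25−23=2, 11−9=2, 32−25=7, 21−17=4, 20−11=9.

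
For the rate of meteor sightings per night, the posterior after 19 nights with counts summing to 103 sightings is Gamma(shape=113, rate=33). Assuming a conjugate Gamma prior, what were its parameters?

Gamma(shape=10, rate=14)

A Gamma(α, β) prior (rate parametrization) on a Poisson rate with n observations summing to S gives posterior Gamma(α+S, β+n).
So α = 113 − 103 = 10 and β = 33 − 19 = 14.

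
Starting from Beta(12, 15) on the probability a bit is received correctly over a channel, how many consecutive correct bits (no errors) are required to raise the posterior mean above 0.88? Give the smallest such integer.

k = 99

After k correct bits and 0 errors the posterior is Beta(12+k, 15), with mean (12+k)/(12+15+k).
Set (12+k)/(27+k) > 0.88 and solve: k > (0.88·27 − 12)/(1 − 0.88) = 98.000.
The smallest integer exceeding 98.000 is 99.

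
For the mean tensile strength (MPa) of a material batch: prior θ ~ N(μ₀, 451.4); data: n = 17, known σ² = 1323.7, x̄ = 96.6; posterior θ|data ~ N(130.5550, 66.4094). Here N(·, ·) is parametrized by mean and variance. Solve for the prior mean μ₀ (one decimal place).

With known observation variance, the Normal–Normal posterior has precision τ_n = τ₀ + n/σ² and mean μ_n = (τ₀μ₀ + (n/σ²)x̄)/τ_n.
Here τ₀ = 1/451.4 = 0.002215 and τ_data = 17/1323.7 = 0.012843, so τ_n = 0.015058.
Rearranging for μ₀: μ₀ = (μ_n·τ_n − τ_data·x̄)/τ₀ = (130.5550·0.015058 − 0.012843·96.6) / 0.002215 = 0.725263/0.002215 ≈ 327.4.

μ₀ = 327.4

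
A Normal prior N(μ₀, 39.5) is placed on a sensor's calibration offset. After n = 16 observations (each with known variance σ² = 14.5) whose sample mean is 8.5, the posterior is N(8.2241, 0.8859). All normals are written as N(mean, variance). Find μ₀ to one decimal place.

With known observation variance, the Normal–Normal posterior has precision τ_n = τ₀ + n/σ² and mean μ_n = (τ₀μ₀ + (n/σ²)x̄)/τ_n.
Here τ₀ = 1/39.5 = 0.025316 and τ_data = 16/14.5 = 1.103448, so τ_n = 1.128764.
Rearranging for μ₀: μ₀ = (μ_n·τ_n − τ_data·x̄)/τ₀ = (8.2241·1.128764 − 1.103448·8.5) / 0.025316 = -0.096240/0.025316 ≈ -3.8.

μ₀ = -3.8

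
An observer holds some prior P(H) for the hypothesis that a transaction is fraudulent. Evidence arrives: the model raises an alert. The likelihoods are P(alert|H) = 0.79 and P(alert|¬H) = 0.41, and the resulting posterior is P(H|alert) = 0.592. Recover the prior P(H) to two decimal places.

P(H) = 0.43

In odds form, posterior odds = prior odds × likelihood ratio, so prior odds = posterior odds ÷ LR.
Posterior odds = 0.592/(1−0.592) = 1.4510. LR = 0.79/0.41 = 1.9268.
Prior odds = 1.4510/1.9268 = 0.7531, so P(H) = 0.7531/(1+0.7531) ≈ 0.43.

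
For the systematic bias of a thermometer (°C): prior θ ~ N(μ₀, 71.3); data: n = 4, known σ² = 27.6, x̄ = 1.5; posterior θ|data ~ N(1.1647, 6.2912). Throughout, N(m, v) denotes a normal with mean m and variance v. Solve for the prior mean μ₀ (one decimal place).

μ₀ = -2.3

With known observation variance, the Normal–Normal posterior has precision τ_n = τ₀ + n/σ² and mean μ_n = (τ₀μ₀ + (n/σ²)x̄)/τ_n.
Here τ₀ = 1/71.3 = 0.014025 and τ_data = 4/27.6 = 0.144928, so τ_n = 0.158953.
Rearranging for μ₀: μ₀ = (μ_n·τ_n − τ_data·x̄)/τ₀ = (1.1647·0.158953 − 0.144928·1.5) / 0.014025 = -0.032259/0.014025 ≈ -2.3.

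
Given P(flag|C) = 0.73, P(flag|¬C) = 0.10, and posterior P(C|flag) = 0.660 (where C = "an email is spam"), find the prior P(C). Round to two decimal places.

P(C) = 0.21

In odds form, posterior odds = prior odds × likelihood ratio, so prior odds = posterior odds ÷ LR.
Posterior odds = 0.660/(1−0.660) = 1.9412. LR = 0.73/0.10 = 7.3000.
Prior odds = 1.9412/7.3000 = 0.2659, so P(C) = 0.2659/(1+0.2659) ≈ 0.21.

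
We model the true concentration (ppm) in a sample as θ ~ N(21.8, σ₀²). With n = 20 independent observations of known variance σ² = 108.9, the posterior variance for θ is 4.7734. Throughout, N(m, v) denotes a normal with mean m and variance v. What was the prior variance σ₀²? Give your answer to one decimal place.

σ₀² = 38.7

For the Normal–Normal model with known σ², precisions add: τ_n = τ₀ + n/σ².
So 1/σ₀² = 1/4.7734 − 20/108.9 = 0.209494 − 0.183655 = 0.025839.
Hence σ₀² = 1/0.025839 ≈ 38.7.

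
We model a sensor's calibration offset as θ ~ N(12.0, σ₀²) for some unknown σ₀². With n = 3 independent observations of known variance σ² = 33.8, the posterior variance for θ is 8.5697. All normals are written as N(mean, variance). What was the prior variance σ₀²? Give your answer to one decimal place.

For the Normal–Normal model with known σ², precisions add: τ_n = τ₀ + n/σ².
So 1/σ₀² = 1/8.5697 − 3/33.8 = 0.116690 − 0.088757 = 0.027933.
Hence σ₀² = 1/0.027933 ≈ 35.8.

σ₀² = 35.8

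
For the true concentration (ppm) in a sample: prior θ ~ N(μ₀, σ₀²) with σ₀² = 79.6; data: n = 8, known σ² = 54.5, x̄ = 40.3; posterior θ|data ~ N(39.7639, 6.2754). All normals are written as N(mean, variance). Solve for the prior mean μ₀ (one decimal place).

μ₀ = 33.5

With known observation variance, the Normal–Normal posterior has precision τ_n = τ₀ + n/σ² and mean μ_n = (τ₀μ₀ + (n/σ²)x̄)/τ_n.
Here τ₀ = 1/79.6 = 0.012563 and τ_data = 8/54.5 = 0.146789, so τ_n = 0.159352.
Rearranging for μ₀: μ₀ = (μ_n·τ_n − τ_data·x̄)/τ₀ = (39.7639·0.159352 − 0.146789·40.3) / 0.012563 = 0.420860/0.012563 ≈ 33.5.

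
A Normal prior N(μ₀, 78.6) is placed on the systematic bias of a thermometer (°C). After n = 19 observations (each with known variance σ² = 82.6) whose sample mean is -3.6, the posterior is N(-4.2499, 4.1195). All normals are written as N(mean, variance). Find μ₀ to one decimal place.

With known observation variance, the Normal–Normal posterior has precision τ_n = τ₀ + n/σ² and mean μ_n = (τ₀μ₀ + (n/σ²)x̄)/τ_n.
Here τ₀ = 1/78.6 = 0.012723 and τ_data = 19/82.6 = 0.230024, so τ_n = 0.242747.
Rearranging for μ₀: μ₀ = (μ_n·τ_n − τ_data·x̄)/τ₀ = (-4.2499·0.242747 − 0.230024·-3.6) / 0.012723 = -0.203564/0.012723 ≈ -16.0.

μ₀ = -16.0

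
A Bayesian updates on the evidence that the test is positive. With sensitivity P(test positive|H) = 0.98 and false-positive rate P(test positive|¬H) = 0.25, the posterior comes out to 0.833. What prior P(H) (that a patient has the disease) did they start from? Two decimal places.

P(H) = 0.56

In odds form, posterior odds = prior odds × likelihood ratio, so prior odds = posterior odds ÷ LR.
Posterior odds = 0.833/(1−0.833) = 4.9880. LR = 0.98/0.25 = 3.9200.
Prior odds = 4.9880/3.9200 = 1.2724, so P(H) = 1.2724/(1+1.2724) ≈ 0.56.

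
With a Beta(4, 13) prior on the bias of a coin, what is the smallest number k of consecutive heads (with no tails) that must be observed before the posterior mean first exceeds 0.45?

k = 7

After k heads and 0 tails the posterior is Beta(4+k, 13), with mean (4+k)/(4+13+k).
Set (4+k)/(17+k) > 0.45 and solve: k > (0.45·17 − 4)/(1 − 0.45) = 6.636.
The smallest integer exceeding 6.636 is 7.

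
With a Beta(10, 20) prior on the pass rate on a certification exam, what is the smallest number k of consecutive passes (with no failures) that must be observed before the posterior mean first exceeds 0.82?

k = 82

After k passes and 0 failures the posterior is Beta(10+k, 20), with mean (10+k)/(10+20+k).
Set (10+k)/(30+k) > 0.82 and solve: k > (0.82·30 − 10)/(1 − 0.82) = 81.111.
The smallest integer exceeding 81.111 is 82, and checking k=82: (92)/(112) = 0.8214 > 0.82.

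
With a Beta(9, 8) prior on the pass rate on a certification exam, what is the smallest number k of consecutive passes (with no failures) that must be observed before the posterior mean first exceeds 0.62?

k = 5

After k passes and 0 failures the posterior is Beta(9+k, 8), with mean (9+k)/(9+8+k).
Set (9+k)/(17+k) > 0.62 and solve: k > (0.62·17 − 9)/(1 − 0.62) = 4.053.
The smallest integer exceeding 4.053 is 5.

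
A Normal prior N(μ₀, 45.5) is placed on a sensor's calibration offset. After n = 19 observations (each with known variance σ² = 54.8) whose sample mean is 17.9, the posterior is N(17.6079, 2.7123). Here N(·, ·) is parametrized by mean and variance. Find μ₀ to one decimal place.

μ₀ = 13.0

With known observation variance, the Normal–Normal posterior has precision τ_n = τ₀ + n/σ² and mean μ_n = (τ₀μ₀ + (n/σ²)x̄)/τ_n.
Here τ₀ = 1/45.5 = 0.021978 and τ_data = 19/54.8 = 0.346715, so τ_n = 0.368693.
Rearranging for μ₀: μ₀ = (μ_n·τ_n − τ_data·x̄)/τ₀ = (17.6079·0.368693 − 0.346715·17.9) / 0.021978 = 0.285711/0.021978 ≈ 13.0.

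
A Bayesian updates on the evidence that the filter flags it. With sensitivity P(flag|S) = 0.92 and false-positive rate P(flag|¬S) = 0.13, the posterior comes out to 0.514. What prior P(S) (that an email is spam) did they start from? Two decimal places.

In odds form, posterior odds = prior odds × likelihood ratio, so prior odds = posterior odds ÷ LR.
Posterior odds = 0.514/(1−0.514) = 1.0576. LR = 0.92/0.13 = 7.0769.
Prior odds = 1.0576/7.0769 = 0.1494, so P(S) = 0.1494/(1+0.1494) ≈ 0.13.

P(S) = 0.13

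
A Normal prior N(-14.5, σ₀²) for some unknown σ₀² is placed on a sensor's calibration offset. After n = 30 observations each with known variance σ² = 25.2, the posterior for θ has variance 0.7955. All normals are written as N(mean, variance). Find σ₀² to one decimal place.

For the Normal–Normal model with known σ², precisions add: τ_n = τ₀ + n/σ².
So 1/σ₀² = 1/0.7955 − 30/25.2 = 1.257071 − 1.190476 = 0.066595.
Hence σ₀² = 1/0.066595 ≈ 15.0.

σ₀² = 15.0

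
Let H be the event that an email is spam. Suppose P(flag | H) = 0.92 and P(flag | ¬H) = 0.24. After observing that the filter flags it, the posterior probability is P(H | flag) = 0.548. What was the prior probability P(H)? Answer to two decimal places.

Bayes' rule in odds form gives O(H|E) = O(H)·[P(E|H)/P(E|¬H)], hence O(H) = O(H|E)/LR.
Posterior odds = 0.548/(1−0.548) = 1.2124. LR = 0.92/0.24 = 3.8333.
Prior odds = 1.2124/3.8333 = 0.3163, so P(H) = 0.3163/(1+0.3163) ≈ 0.24.

P(H) = 0.24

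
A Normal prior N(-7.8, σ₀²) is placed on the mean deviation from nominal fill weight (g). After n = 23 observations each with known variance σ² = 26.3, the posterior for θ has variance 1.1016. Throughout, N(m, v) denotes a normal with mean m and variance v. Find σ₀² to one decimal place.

Posterior precision equals prior precision plus data precision: 1/σ_n² = 1/σ₀² + n/σ².
So 1/σ₀² = 1/1.1016 − 23/26.3 = 0.907771 − 0.874525 = 0.033246.
Hence σ₀² = 1/0.033246 ≈ 30.1.

σ₀² = 30.1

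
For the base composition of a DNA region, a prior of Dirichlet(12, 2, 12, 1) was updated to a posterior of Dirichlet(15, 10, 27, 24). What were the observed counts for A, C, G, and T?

counts (3, 8, 15, 23)

For a Dirichlet(α) prior with multinomial counts c, the posterior is Dirichlet(α + c) componentwise.
Counts are posterior − prior componentwise: 15−12=3, 10−2=8, 27−12=15, 24−1=23.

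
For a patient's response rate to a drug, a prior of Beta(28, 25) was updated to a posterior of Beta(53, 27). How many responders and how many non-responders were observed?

Beta is conjugate to the binomial likelihood: posterior = Beta(α+s, β+f).
So s = 53 − 28 = 25 and f = 27 − 25 = 2.

25 responders and 2 non-responders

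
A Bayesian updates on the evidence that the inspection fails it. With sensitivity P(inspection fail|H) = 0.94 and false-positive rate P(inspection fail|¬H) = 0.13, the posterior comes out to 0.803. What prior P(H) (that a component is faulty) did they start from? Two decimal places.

P(H) = 0.36

Bayes' rule in odds form gives O(H|E) = O(H)·[P(E|H)/P(E|¬H)], hence O(H) = O(H|E)/LR.
Posterior odds = 0.803/(1−0.803) = 4.0761. LR = 0.94/0.13 = 7.2308.
Prior odds = 4.0761/7.2308 = 0.5637, so P(H) = 0.5637/(1+0.5637) ≈ 0.36.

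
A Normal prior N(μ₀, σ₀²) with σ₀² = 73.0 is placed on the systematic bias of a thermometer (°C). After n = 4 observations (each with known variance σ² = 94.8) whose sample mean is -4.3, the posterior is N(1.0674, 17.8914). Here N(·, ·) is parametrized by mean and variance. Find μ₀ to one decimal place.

The posterior mean is a precision-weighted average: μ_n = (τ₀μ₀ + τ_data·x̄)/(τ₀+τ_data), with τ₀=1/σ₀² and τ_data=n/σ².
Here τ₀ = 1/73.0 = 0.013699 and τ_data = 4/94.8 = 0.042194, so τ_n = 0.055893.
Rearranging for μ₀: μ₀ = (μ_n·τ_n − τ_data·x̄)/τ₀ = (1.0674·0.055893 − 0.042194·-4.3) / 0.013699 = 0.241094/0.013699 ≈ 17.6.

μ₀ = 17.6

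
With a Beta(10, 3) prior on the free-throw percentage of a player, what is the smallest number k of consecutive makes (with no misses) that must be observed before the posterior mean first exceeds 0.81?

After k makes and 0 misses the posterior is Beta(10+k, 3), with mean (10+k)/(10+3+k).
Set (10+k)/(13+k) > 0.81 and solve: k > (0.81·13 − 10)/(1 − 0.81) = 2.789.
The smallest integer exceeding 2.789 is 3.

k = 3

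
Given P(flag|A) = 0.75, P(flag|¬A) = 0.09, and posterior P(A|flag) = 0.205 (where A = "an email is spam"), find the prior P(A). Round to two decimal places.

In odds form, posterior odds = prior odds × likelihood ratio, so prior odds = posterior odds ÷ LR.
Posterior odds = 0.205/(1−0.205) = 0.2579. LR = 0.75/0.09 = 8.3333.
Prior odds = 0.2579/8.3333 = 0.0309, so P(A) = 0.0309/(1+0.0309) ≈ 0.03.

P(A) = 0.03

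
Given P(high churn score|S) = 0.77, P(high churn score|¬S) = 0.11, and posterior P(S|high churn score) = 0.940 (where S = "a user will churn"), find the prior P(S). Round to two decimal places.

P(S) = 0.69

Bayes' rule in odds form gives O(S|E) = O(S)·[P(E|S)/P(E|¬S)], hence O(S) = O(S|E)/LR.
Posterior odds = 0.940/(1−0.940) = 15.6667. LR = 0.77/0.11 = 7.0000.
Prior odds = 15.6667/7.0000 = 2.2381, so P(S) = 2.2381/(1+2.2381) ≈ 0.69.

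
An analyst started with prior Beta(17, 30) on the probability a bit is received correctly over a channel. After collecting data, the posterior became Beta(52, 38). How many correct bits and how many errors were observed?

35 correct bits and 8 errors

A Beta(α, β) prior with s successes and f failures in binomial data gives a Beta(α+s, β+f) posterior.
Match parameters: s=52−17=35, f=38−30=8.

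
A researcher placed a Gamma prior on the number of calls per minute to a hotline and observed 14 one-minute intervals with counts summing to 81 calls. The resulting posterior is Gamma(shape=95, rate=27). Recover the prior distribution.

Gamma–Poisson conjugacy: posterior shape = α + Σxᵢ, posterior rate = β + n.
So α = 95 − 81 = 14 and β = 27 − 14 = 13.

Gamma(shape=14, rate=13)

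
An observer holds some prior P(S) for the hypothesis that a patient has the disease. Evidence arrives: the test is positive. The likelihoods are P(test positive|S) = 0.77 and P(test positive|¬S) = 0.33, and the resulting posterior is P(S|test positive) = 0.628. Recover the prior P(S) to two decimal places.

P(S) = 0.42

In odds form, posterior odds = prior odds × likelihood ratio, so prior odds = posterior odds ÷ LR.
Posterior odds = 0.628/(1−0.628) = 1.6882. LR = 0.77/0.33 = 2.3333.
Prior odds = 1.6882/2.3333 = 0.7235, so P(S) = 0.7235/(1+0.7235) ≈ 0.42.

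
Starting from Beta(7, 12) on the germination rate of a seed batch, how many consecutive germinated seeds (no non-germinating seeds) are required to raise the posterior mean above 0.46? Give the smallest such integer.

k = 4

After k germinated seeds and 0 non-germinating seeds the posterior is Beta(7+k, 12), with mean (7+k)/(7+12+k).
Set (7+k)/(19+k) > 0.46 and solve: k > (0.46·19 − 7)/(1 − 0.46) = 3.222.
The smallest integer exceeding 3.222 is 4, and checking k=4: (11)/(23) = 0.4783 > 0.46.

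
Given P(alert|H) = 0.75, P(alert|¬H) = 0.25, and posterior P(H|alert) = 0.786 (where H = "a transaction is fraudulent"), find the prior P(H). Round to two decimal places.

P(H) = 0.55

Bayes' rule in odds form gives O(H|E) = O(H)·[P(E|H)/P(E|¬H)], hence O(H) = O(H|E)/LR.
Posterior odds = 0.786/(1−0.786) = 3.6729. LR = 0.75/0.25 = 3.0000.
Prior odds = 3.6729/3.0000 = 1.2243, so P(H) = 1.2243/(1+1.2243) ≈ 0.55.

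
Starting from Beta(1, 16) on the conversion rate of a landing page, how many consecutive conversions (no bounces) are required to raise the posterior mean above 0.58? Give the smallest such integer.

k = 22

After k conversions and 0 bounces the posterior is Beta(1+k, 16), with mean (1+k)/(1+16+k).
Set (1+k)/(17+k) > 0.58 and solve: k > (0.58·17 − 1)/(1 − 0.58) = 21.095.
The smallest integer exceeding 21.095 is 22.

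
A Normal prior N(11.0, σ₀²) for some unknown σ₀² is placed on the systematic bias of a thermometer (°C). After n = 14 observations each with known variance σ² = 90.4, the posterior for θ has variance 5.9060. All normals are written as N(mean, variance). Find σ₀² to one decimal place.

σ₀² = 69.2

Posterior precision equals prior precision plus data precision: 1/σ_n² = 1/σ₀² + n/σ².
So 1/σ₀² = 1/5.9060 − 14/90.4 = 0.169319 − 0.154867 = 0.014452.
Hence σ₀² = 1/0.014452 ≈ 69.2.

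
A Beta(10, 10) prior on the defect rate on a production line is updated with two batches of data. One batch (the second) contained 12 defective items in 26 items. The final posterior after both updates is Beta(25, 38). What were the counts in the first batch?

3 defective items and 14 good items

Because Beta–binomial updating is additive in the counts, the combined data contributed (α_post−α_prior, β_post−β_prior) successes and failures.
Total across both batches: 25−10=15 defective items, 38−10=28 good items.
Subtract the second batch: 15−12=3 defective items and 28−14=14 good items.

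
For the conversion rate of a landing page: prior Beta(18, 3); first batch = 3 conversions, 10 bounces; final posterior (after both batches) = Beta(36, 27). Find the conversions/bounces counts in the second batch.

Because Beta–binomial updating is additive in the counts, the combined data contributed (α_post−α_prior, β_post−β_prior) successes and failures.
Total across both batches: 36−18=18 conversions, 27−3=24 bounces.
Subtract the first batch: 18−3=15 conversions and 24−10=14 bounces.

15 conversions and 14 bounces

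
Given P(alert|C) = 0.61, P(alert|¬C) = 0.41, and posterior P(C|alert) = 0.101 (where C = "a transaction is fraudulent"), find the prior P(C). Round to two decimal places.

P(C) = 0.07

In odds form, posterior odds = prior odds × likelihood ratio, so prior odds = posterior odds ÷ LR.
Posterior odds = 0.101/(1−0.101) = 0.1123. LR = 0.61/0.41 = 1.4878.
Prior odds = 0.1123/1.4878 = 0.0755, so P(C) = 0.0755/(1+0.0755) ≈ 0.07.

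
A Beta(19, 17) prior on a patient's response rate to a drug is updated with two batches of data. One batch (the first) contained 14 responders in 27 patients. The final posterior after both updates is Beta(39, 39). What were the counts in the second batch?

Sequential conjugate updates are equivalent to a single update on the pooled data, so total successes = posterior α − prior α and total failures = posterior β − prior β.
Total across both batches: 39−19=20 responders, 39−17=22 non-responders.
Subtract the first batch: 20−14=6 responders and 22−13=9 non-responders.

6 responders and 9 non-responders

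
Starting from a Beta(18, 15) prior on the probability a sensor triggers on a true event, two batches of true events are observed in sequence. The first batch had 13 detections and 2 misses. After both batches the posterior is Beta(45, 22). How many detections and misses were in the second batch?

Because Beta–binomial updating is additive in the counts, the combined data contributed (α_post−α_prior, β_post−β_prior) successes and failures.
Total across both batches: 45−18=27 detections, 22−15=7 misses.
Subtract the first batch: 27−13=14 detections and 7−2=5 misses.

14 detections and 5 misses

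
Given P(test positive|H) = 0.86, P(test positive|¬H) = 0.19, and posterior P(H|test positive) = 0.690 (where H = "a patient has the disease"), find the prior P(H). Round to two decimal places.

P(H) = 0.33

In odds form, posterior odds = prior odds × likelihood ratio, so prior odds = posterior odds ÷ LR.
Posterior odds = 0.690/(1−0.690) = 2.2258. LR = 0.86/0.19 = 4.5263.
Prior odds = 2.2258/4.5263 = 0.4917, so P(H) = 0.4917/(1+0.4917) ≈ 0.33.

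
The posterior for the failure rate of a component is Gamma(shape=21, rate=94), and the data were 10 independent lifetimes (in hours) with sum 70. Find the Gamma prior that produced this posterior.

Gamma(shape=11, rate=24)

Gamma–exponential conjugacy: posterior shape = α + n, posterior rate = β + Σtᵢ.
So α = 21 − 10 = 11 and β = 94 − 70 = 24.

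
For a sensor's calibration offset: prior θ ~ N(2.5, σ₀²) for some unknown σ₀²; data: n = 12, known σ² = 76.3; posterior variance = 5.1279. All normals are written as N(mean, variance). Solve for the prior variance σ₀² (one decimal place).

Posterior precision equals prior precision plus data precision: 1/σ_n² = 1/σ₀² + n/σ².
So 1/σ₀² = 1/5.1279 − 12/76.3 = 0.195012 − 0.157274 = 0.037738.
Hence σ₀² = 1/0.037738 ≈ 26.5.

σ₀² = 26.5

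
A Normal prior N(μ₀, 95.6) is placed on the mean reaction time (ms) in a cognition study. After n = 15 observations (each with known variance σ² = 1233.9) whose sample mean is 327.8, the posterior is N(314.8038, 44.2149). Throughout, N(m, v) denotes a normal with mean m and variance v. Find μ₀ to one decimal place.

With known observation variance, the Normal–Normal posterior has precision τ_n = τ₀ + n/σ² and mean μ_n = (τ₀μ₀ + (n/σ²)x̄)/τ_n.
Here τ₀ = 1/95.6 = 0.010460 and τ_data = 15/1233.9 = 0.012157, so τ_n = 0.022617.
Rearranging for μ₀: μ₀ = (μ_n·τ_n − τ_data·x̄)/τ₀ = (314.8038·0.022617 − 0.012157·327.8) / 0.010460 = 3.134853/0.010460 ≈ 299.7.

μ₀ = 299.7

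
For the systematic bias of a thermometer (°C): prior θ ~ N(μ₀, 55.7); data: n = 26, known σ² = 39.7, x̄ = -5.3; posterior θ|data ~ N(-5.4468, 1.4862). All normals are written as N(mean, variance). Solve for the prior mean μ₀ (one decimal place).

μ₀ = -10.8

With known observation variance, the Normal–Normal posterior has precision τ_n = τ₀ + n/σ² and mean μ_n = (τ₀μ₀ + (n/σ²)x̄)/τ_n.
Here τ₀ = 1/55.7 = 0.017953 and τ_data = 26/39.7 = 0.654912, so τ_n = 0.672865.
Rearranging for μ₀: μ₀ = (μ_n·τ_n − τ_data·x̄)/τ₀ = (-5.4468·0.672865 − 0.654912·-5.3) / 0.017953 = -0.193927/0.017953 ≈ -10.8.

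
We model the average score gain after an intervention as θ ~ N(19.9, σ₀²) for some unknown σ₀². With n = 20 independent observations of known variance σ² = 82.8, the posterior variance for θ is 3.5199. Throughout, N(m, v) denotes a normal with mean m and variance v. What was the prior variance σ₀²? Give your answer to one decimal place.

For the Normal–Normal model with known σ², precisions add: τ_n = τ₀ + n/σ².
So 1/σ₀² = 1/3.5199 − 20/82.8 = 0.284099 − 0.241546 = 0.042553.
Hence σ₀² = 1/0.042553 ≈ 23.5.

σ₀² = 23.5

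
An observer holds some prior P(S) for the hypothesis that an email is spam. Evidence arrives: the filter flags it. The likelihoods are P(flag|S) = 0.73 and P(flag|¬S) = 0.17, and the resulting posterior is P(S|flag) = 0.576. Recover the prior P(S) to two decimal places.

Bayes' rule in odds form gives O(S|E) = O(S)·[P(E|S)/P(E|¬S)], hence O(S) = O(S|E)/LR.
Posterior odds = 0.576/(1−0.576) = 1.3585. LR = 0.73/0.17 = 4.2941.
Prior odds = 1.3585/4.2941 = 0.3164, so P(S) = 0.3164/(1+0.3164) ≈ 0.24.

P(S) = 0.24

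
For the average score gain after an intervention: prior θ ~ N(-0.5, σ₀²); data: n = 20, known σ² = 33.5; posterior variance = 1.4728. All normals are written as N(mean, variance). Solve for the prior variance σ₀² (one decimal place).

Posterior precision equals prior precision plus data precision: 1/σ_n² = 1/σ₀² + n/σ².
So 1/σ₀² = 1/1.4728 − 20/33.5 = 0.678979 − 0.597015 = 0.081964.
Hence σ₀² = 1/0.081964 ≈ 12.2.

σ₀² = 12.2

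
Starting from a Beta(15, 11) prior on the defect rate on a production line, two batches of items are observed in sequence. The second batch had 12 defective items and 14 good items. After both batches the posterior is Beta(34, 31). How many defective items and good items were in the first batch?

Sequential conjugate updates are equivalent to a single update on the pooled data, so total successes = posterior α − prior α and total failures = posterior β − prior β.
Total across both batches: 34−15=19 defective items, 31−11=20 good items.
Subtract the second batch: 19−12=7 defective items and 20−14=6 good items.

7 defective items and 6 good items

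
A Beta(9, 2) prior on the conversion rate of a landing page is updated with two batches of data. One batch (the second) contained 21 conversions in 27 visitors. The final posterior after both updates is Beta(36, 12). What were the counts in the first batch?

Sequential conjugate updates are equivalent to a single update on the pooled data, so total successes = posterior α − prior α and total failures = posterior β − prior β.
Total across both batches: 36−9=27 conversions, 12−2=10 bounces.
Subtract the second batch: 27−21=6 conversions and 10−6=4 bounces.

6 conversions and 4 bounces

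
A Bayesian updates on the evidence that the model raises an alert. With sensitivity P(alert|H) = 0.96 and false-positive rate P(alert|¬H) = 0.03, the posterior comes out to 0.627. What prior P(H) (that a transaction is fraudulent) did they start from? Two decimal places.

P(H) = 0.05

In odds form, posterior odds = prior odds × likelihood ratio, so prior odds = posterior odds ÷ LR.
Posterior odds = 0.627/(1−0.627) = 1.6810. LR = 0.96/0.03 = 32.0000.
Prior odds = 1.6810/32.0000 = 0.0525, so P(H) = 0.0525/(1+0.0525) ≈ 0.05.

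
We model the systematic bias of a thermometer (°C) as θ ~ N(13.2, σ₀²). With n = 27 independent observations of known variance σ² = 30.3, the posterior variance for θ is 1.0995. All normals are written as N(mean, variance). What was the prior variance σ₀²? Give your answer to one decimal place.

For the Normal–Normal model with known σ², precisions add: τ_n = τ₀ + n/σ².
So 1/σ₀² = 1/1.0995 − 27/30.3 = 0.909504 − 0.891089 = 0.018415.
Hence σ₀² = 1/0.018415 ≈ 54.3.

σ₀² = 54.3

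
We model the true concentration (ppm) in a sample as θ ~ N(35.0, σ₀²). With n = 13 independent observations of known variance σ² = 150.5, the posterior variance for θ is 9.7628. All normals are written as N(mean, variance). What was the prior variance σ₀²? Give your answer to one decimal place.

For the Normal–Normal model with known σ², precisions add: τ_n = τ₀ + n/σ².
So 1/σ₀² = 1/9.7628 − 13/150.5 = 0.102430 − 0.086379 = 0.016051.
Hence σ₀² = 1/0.016051 ≈ 62.3.

σ₀² = 62.3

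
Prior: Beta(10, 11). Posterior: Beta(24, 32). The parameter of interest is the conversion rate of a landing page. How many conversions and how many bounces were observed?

A Beta(α, β) prior with s successes and f failures in binomial data gives a Beta(α+s, β+f) posterior.
So s = 24 − 10 = 14 and f = 32 − 11 = 21.

14 conversions and 21 bounces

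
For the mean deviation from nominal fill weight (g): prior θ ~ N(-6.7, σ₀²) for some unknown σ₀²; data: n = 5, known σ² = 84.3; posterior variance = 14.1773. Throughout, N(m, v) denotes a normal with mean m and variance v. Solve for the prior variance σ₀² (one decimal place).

σ₀² = 89.1

Posterior precision equals prior precision plus data precision: 1/σ_n² = 1/σ₀² + n/σ².
So 1/σ₀² = 1/14.1773 − 5/84.3 = 0.070535 − 0.059312 = 0.011223.
Hence σ₀² = 1/0.011223 ≈ 89.1.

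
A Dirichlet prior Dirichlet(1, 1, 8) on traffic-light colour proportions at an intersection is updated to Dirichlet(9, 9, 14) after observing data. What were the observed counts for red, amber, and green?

counts (8, 8, 6)

For a Dirichlet(α) prior with multinomial counts c, the posterior is Dirichlet(α + c) componentwise.
Counts are posterior − prior componentwise: 9−1=8, 9−1=8, 14−8=6.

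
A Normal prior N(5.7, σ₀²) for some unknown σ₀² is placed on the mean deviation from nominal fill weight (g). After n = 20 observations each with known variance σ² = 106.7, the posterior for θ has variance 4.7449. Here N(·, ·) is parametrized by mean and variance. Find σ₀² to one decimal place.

σ₀² = 42.9

Posterior precision equals prior precision plus data precision: 1/σ_n² = 1/σ₀² + n/σ².
So 1/σ₀² = 1/4.7449 − 20/106.7 = 0.210753 − 0.187441 = 0.023312.
Hence σ₀² = 1/0.023312 ≈ 42.9.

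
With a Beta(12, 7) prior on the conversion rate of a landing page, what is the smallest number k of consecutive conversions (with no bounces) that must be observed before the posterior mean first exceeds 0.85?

k = 28

After k conversions and 0 bounces the posterior is Beta(12+k, 7), with mean (12+k)/(12+7+k).
Set (12+k)/(19+k) > 0.85 and solve: k > (0.85·19 − 12)/(1 − 0.85) = 27.667.
The smallest integer exceeding 27.667 is 28.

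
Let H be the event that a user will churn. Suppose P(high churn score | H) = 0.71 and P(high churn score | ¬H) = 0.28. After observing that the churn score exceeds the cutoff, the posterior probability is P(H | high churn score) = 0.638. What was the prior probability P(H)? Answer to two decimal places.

P(H) = 0.41

Bayes' rule in odds form gives O(H|E) = O(H)·[P(E|H)/P(E|¬H)], hence O(H) = O(H|E)/LR.
Posterior odds = 0.638/(1−0.638) = 1.7624. LR = 0.71/0.28 = 2.5357.
Prior odds = 1.7624/2.5357 = 0.6950, so P(H) = 0.6950/(1+0.6950) ≈ 0.41.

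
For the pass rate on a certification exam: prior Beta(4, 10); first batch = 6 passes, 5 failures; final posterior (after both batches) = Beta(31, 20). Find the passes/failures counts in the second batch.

21 passes and 5 failures

Sequential conjugate updates are equivalent to a single update on the pooled data, so total successes = posterior α − prior α and total failures = posterior β − prior β.
Total across both batches: 31−4=27 passes, 20−10=10 failures.
Subtract the first batch: 27−6=21 passes and 10−5=5 failures.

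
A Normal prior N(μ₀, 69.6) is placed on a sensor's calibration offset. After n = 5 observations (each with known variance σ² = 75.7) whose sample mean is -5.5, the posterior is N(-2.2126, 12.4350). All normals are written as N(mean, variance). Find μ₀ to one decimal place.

The posterior mean is a precision-weighted average: μ_n = (τ₀μ₀ + τ_data·x̄)/(τ₀+τ_data), with τ₀=1/σ₀² and τ_data=n/σ².
Here τ₀ = 1/69.6 = 0.014368 and τ_data = 5/75.7 = 0.066050, so τ_n = 0.080418.
Rearranging for μ₀: μ₀ = (μ_n·τ_n − τ_data·x̄)/τ₀ = (-2.2126·0.080418 − 0.066050·-5.5) / 0.014368 = 0.185342/0.014368 ≈ 12.9.

μ₀ = 12.9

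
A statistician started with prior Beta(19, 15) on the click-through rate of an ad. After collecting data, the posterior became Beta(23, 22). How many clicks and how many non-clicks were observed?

Under Beta–binomial conjugacy the posterior parameters are (α+s, β+f).
Match parameters: s=23−19=4, f=22−15=7.

4 clicks and 7 non-clicks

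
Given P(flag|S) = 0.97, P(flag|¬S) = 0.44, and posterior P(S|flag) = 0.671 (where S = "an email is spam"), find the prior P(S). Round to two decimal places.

Bayes' rule in odds form gives O(S|E) = O(S)·[P(E|S)/P(E|¬S)], hence O(S) = O(S|E)/LR.
Posterior odds = 0.671/(1−0.671) = 2.0395. LR = 0.97/0.44 = 2.2045.
Prior odds = 2.0395/2.2045 = 0.9252, so P(S) = 0.9252/(1+0.9252) ≈ 0.48.

P(S) = 0.48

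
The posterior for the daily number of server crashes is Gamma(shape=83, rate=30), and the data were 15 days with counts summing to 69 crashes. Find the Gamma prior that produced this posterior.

Gamma(shape=14, rate=15)

Gamma–Poisson conjugacy: posterior shape = α + Σxᵢ, posterior rate = β + n.
So α = 83 − 69 = 14 and β = 30 − 15 = 15.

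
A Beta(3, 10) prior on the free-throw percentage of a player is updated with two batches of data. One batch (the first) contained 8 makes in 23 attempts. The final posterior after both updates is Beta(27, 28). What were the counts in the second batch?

Sequential conjugate updates are equivalent to a single update on the pooled data, so total successes = posterior α − prior α and total failures = posterior β − prior β.
Total across both batches: 27−3=24 makes, 28−10=18 misses.
Subtract the first batch: 24−8=16 makes and 18−15=3 misses.

16 makes and 3 misses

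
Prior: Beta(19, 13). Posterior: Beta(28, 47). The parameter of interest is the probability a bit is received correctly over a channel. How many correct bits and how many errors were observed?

Beta is conjugate to the binomial likelihood: posterior = Beta(α+s, β+f).
So s = 28 − 19 = 9 and f = 47 − 13 = 34.

9 correct bits and 34 errors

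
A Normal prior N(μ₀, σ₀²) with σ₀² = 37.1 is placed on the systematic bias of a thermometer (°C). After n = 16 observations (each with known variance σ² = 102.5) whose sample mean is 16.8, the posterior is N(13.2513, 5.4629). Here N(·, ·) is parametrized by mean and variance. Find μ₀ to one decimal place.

μ₀ = -7.3

With known observation variance, the Normal–Normal posterior has precision τ_n = τ₀ + n/σ² and mean μ_n = (τ₀μ₀ + (n/σ²)x̄)/τ_n.
Here τ₀ = 1/37.1 = 0.026954 and τ_data = 16/102.5 = 0.156098, so τ_n = 0.183052.
Rearranging for μ₀: μ₀ = (μ_n·τ_n − τ_data·x̄)/τ₀ = (13.2513·0.183052 − 0.156098·16.8) / 0.026954 = -0.196769/0.026954 ≈ -7.3.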